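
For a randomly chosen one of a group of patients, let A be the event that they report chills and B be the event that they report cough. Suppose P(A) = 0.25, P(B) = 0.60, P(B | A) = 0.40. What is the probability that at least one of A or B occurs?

0.75

P(A ∩ B) = P(A)·P(B|A) = 0.25 × 0.40 = 0.10
Inclusion–exclusion gives
P(A ∪ B) = 0.25 + 0.60 − 0.10 = 0.75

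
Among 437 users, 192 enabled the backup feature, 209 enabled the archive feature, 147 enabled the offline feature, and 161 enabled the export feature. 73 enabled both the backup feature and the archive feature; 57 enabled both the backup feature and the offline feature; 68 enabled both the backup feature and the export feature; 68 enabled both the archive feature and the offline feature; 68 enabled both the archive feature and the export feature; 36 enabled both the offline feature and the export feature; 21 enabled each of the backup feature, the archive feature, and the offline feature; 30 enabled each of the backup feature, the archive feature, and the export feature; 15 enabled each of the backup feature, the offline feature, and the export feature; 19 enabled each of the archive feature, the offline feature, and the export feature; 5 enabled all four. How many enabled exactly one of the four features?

Using the inclusion–exclusion count for exactly one event:
|exactly one| = 192 + 209 + 147 + 161 − 2·73 − 2·57 − 2·68 − 2·68 − 2·68 − 2·36 + 3·21 + 3·30 + 3·15 + 3·19 − 4·5 = 204

204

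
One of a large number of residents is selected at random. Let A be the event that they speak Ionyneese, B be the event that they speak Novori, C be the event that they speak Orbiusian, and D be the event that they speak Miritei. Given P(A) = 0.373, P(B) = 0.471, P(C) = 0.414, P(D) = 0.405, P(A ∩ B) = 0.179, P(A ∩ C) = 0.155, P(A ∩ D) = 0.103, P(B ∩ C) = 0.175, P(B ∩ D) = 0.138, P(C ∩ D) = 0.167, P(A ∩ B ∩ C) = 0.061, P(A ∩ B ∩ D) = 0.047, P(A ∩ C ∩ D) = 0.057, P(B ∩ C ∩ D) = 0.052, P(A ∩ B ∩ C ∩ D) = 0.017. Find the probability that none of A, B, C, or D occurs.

0.054

P(A ∪ B ∪ C ∪ D) = 0.373 + 0.471 + 0.414 + 0.405 − 0.179 − 0.155 − 0.103 − 0.175 − 0.138 − 0.167 + 0.061 + 0.047 + 0.057 + 0.052 − 0.017 = 0.946
P(none) = 1 − 0.946 = 0.054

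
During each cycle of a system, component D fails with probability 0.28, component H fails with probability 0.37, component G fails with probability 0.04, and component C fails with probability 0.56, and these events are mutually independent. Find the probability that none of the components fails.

P(none) = (1 − 0.28) × (1 − 0.37) × (1 − 0.04) × (1 − 0.56) = 0.72 × 0.63 × 0.96 × 0.44 = 0.19160064

0.19160064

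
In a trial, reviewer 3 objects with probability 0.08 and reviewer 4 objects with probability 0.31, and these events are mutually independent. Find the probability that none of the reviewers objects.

0.6348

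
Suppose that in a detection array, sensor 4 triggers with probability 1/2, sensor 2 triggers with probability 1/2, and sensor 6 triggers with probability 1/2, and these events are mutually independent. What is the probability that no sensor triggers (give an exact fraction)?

Since the events are independent, P(none) is the product of the individual non-occurrence probabilities.
P(none) = (1 − 1/2) × (1 − 1/2) × (1 − 1/2) = 1/2 × 1/2 × 1/2 = 1/8

1/8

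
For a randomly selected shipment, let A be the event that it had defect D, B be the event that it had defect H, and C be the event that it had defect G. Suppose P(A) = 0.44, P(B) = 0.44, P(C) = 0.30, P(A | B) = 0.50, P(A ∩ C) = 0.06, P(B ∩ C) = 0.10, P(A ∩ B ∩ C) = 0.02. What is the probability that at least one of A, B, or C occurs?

P(A ∩ B) = P(B)·P(A|B) = 0.44 × 0.50 = 0.22
By inclusion–exclusion:
P(A ∪ B ∪ C) = 0.44 + 0.44 + 0.30 − 0.22 − 0.06 − 0.10 + 0.02 = 0.82

0.82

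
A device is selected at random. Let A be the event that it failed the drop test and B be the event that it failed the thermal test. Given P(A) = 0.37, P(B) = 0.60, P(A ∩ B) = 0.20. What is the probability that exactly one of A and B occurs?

0.57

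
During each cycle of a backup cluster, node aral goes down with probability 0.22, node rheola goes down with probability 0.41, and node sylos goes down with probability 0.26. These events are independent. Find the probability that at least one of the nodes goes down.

Since the events are independent, P(none) is the product of the individual non-occurrence probabilities.
P(none) = (1 − 0.22) × (1 − 0.41) × (1 − 0.26) = 0.78 × 0.59 × 0.74 = 0.340548
P(at least one) = 1 − 0.340548 = 0.659452

0.659452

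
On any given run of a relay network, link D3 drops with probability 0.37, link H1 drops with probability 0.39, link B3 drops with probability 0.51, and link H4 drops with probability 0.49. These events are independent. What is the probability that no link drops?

Since the events are independent, P(none) is the product of the individual non-occurrence probabilities.
P(none) = (1 − 0.37) × (1 − 0.39) × (1 − 0.51) × (1 − 0.49) = 0.63 × 0.61 × 0.49 × 0.51 = 0.09603657

0.09603657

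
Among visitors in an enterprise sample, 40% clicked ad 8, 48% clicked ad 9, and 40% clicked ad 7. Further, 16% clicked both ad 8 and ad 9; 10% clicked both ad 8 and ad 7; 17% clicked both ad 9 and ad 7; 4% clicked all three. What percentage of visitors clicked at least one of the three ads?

Apply inclusion-exclusion:
P(union) = 40 + 48 + 40 − 16 − 10 − 17 + 4 = 89%

89%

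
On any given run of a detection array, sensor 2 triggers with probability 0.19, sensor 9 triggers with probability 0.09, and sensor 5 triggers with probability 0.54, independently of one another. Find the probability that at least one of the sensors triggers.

Since the events are independent, P(none) is the product of the individual non-occurrence probabilities.
P(none) = (1 − 0.19) × (1 − 0.09) × (1 − 0.54) = 0.81 × 0.91 × 0.46 = 0.339066
P(at least one) = 1 − 0.339066 = 0.660934

0.660934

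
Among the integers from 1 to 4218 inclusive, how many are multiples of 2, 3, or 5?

floor(4218/2) + floor(4218/3) + floor(4218/5) − floor(4218/6) − floor(4218/10) − floor(4218/15) + floor(4218/30) = 2109 + 1406 + 843 − 703 − 421 − 281 + 140 = 3093

3093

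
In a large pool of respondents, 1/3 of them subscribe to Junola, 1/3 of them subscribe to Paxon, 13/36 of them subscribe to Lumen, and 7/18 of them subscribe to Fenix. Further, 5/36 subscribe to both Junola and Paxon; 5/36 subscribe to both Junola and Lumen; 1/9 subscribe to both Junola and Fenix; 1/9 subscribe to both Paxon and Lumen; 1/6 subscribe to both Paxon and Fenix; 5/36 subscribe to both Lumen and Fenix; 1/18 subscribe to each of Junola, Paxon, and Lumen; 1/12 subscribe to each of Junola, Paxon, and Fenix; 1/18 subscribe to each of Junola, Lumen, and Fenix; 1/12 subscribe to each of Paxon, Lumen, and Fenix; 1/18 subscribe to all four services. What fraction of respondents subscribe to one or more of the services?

5/6

Inclusion–exclusion gives
P(at least one) = 1/3 + 1/3 + 13/36 + 7/18 − 5/36 − 5/36 − 1/9 − 1/9 − 1/6 − 5/36 + 1/18 + 1/12 + 1/18 + 1/12 − 1/18 = 5/6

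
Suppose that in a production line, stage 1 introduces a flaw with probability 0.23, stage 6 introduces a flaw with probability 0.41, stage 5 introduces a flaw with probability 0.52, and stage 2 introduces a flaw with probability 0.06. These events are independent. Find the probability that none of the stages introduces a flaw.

0.20498016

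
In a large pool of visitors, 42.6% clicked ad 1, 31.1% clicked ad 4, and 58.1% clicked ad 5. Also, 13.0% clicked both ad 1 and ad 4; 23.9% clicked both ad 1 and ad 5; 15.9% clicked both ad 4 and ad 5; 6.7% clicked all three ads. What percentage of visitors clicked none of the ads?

14.3%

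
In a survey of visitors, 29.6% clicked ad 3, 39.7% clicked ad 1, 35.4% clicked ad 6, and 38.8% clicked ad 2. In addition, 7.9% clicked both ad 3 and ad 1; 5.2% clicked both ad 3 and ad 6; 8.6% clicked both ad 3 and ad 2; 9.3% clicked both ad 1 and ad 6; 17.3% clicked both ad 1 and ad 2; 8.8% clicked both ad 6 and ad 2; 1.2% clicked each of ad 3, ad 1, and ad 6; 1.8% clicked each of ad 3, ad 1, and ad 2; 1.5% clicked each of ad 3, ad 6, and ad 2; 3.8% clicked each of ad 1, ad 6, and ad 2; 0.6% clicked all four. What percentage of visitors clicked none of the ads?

Inclusion–exclusion gives
P(≥1) = 29.6 + 39.7 + 35.4 + 38.8 − 7.9 − 5.2 − 8.6 − 9.3 − 17.3 − 8.8 + 1.2 + 1.8 + 1.5 + 3.8 − 0.6 = 94.1%
P(none) = 100% − 94.1% = 5.9%

5.9%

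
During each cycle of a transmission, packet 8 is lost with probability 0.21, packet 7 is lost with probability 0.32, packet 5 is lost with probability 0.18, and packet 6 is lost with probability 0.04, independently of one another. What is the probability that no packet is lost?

P(none) = (1 − 0.21) × (1 − 0.32) × (1 − 0.18) × (1 − 0.04) = 0.79 × 0.68 × 0.82 × 0.96 = 0.42288384

0.42288384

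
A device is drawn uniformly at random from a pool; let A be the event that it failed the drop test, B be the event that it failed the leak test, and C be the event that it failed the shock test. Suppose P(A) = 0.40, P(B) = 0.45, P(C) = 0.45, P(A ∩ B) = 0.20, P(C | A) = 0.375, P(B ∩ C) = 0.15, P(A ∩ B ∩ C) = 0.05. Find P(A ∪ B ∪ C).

0.85

P(A ∩ C) = P(A)·P(C|A) = 0.40 × 0.375 = 0.15
Apply inclusion-exclusion:
P(A ∪ B ∪ C) = 0.40 + 0.45 + 0.45 − 0.20 − 0.15 − 0.15 + 0.05 = 0.85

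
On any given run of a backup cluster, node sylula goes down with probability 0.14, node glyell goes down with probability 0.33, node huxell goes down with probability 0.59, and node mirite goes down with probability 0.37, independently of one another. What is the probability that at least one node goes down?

0.85116754

Since the events are independent, P(none) is the product of the individual non-occurrence probabilities.
P(none) = (1 − 0.14) × (1 − 0.33) × (1 − 0.59) × (1 − 0.37) = 0.86 × 0.67 × 0.41 × 0.63 = 0.14883246
P(at least one) = 1 − 0.14883246 = 0.85116754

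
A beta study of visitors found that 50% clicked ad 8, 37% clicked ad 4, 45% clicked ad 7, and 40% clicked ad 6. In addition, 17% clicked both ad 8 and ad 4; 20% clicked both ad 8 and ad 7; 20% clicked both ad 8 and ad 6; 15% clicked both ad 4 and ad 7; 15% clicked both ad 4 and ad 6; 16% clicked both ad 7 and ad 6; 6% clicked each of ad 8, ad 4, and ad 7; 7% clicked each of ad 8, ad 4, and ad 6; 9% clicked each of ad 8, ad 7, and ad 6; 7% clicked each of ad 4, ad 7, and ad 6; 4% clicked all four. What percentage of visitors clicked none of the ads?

By inclusion–exclusion:
P(at least one) = 50 + 37 + 45 + 40 − 17 − 20 − 20 − 15 − 15 − 16 + 6 + 7 + 9 + 7 − 4 = 94%
P(none) = 100% − 94% = 6%

6%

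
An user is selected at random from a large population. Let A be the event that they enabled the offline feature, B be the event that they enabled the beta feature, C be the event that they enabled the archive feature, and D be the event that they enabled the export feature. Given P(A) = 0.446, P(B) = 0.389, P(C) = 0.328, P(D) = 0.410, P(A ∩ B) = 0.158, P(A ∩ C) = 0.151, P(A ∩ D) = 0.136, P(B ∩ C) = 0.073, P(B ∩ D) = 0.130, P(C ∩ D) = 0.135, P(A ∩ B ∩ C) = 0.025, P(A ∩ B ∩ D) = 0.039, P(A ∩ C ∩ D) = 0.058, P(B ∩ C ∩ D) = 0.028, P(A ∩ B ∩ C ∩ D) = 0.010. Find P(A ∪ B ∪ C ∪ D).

0.930

Using inclusion–exclusion:
P(A ∪ B ∪ C ∪ D) = 0.446 + 0.389 + 0.328 + 0.410 − 0.158 − 0.151 − 0.136 − 0.073 − 0.130 − 0.135 + 0.025 + 0.039 + 0.058 + 0.028 − 0.010 = 0.930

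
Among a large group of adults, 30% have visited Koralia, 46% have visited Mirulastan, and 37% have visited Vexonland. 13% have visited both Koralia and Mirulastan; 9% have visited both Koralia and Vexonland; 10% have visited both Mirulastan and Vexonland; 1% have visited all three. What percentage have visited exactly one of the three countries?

Using the inclusion–exclusion count for exactly one event:
P(exactly one) = 30 + 46 + 37 − 2·13 − 2·9 − 2·10 + 3·1 = 52%

52%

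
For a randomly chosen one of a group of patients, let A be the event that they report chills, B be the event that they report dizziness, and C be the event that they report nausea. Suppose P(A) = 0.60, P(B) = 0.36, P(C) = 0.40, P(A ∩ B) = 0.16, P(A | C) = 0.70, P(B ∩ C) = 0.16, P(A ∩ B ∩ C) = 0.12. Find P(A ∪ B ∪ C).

0.88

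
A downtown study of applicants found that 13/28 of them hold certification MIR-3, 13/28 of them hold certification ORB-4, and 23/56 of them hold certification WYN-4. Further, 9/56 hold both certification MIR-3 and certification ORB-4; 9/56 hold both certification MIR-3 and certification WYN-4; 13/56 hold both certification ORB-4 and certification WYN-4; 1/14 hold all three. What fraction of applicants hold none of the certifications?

P(union) = 13/28 + 13/28 + 23/56 − 9/56 − 9/56 − 13/56 + 1/14 = 6/7
P(none) = 1 − 6/7 = 1/7

1/7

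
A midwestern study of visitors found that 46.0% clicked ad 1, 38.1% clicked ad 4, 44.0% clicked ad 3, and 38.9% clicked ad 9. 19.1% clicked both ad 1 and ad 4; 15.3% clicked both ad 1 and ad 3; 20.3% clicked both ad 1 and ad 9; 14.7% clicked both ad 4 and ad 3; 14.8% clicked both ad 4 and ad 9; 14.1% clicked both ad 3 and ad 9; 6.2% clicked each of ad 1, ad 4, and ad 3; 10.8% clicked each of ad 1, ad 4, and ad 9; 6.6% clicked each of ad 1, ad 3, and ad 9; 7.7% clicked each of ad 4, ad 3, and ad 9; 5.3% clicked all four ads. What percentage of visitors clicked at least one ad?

94.7%

Using inclusion–exclusion:
P(union) = 46.0 + 38.1 + 44.0 + 38.9 − 19.1 − 15.3 − 20.3 − 14.7 − 14.8 − 14.1 + 6.2 + 10.8 + 6.6 + 7.7 − 5.3 = 94.7%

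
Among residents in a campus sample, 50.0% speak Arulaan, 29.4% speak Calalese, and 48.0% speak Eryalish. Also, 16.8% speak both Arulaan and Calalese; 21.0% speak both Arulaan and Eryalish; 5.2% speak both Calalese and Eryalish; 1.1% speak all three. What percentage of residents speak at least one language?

85.5%

P(≥1) = 50.0 + 29.4 + 48.0 − 16.8 − 21.0 − 5.2 + 1.1 = 85.5%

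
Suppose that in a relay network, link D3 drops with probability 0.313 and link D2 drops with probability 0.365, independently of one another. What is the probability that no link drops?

0.436245

P(none) = (1 − 0.313) × (1 − 0.365) = 0.687 × 0.635 = 0.436245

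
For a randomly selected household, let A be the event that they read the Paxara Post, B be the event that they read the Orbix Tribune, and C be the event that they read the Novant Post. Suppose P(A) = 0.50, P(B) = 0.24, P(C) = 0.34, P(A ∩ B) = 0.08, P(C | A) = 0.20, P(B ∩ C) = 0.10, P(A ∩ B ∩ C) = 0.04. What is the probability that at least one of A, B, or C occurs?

P(A ∩ C) = P(A)·P(C|A) = 0.50 × 0.20 = 0.10
P(A ∪ B ∪ C) = 0.50 + 0.24 + 0.34 − 0.08 − 0.10 − 0.10 + 0.04 = 0.84

0.84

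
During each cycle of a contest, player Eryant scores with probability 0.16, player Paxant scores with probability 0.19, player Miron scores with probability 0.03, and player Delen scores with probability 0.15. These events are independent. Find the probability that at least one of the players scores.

Since the events are independent, P(none) is the product of the individual non-occurrence probabilities.
P(none) = (1 − 0.16) × (1 − 0.19) × (1 − 0.03) × (1 − 0.15) = 0.84 × 0.81 × 0.97 × 0.85 = 0.5609898
P(at least one) = 1 − 0.5609898 = 0.4390102

0.4390102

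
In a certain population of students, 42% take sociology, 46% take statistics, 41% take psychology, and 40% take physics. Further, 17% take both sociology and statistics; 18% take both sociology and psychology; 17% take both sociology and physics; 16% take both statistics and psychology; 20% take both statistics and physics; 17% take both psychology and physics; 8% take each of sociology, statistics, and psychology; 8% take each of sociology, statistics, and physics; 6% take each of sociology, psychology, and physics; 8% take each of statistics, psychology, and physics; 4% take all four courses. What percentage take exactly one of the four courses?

33%

By inclusion–exclusion (exactly-one form):
P(exactly one) = 42 + 46 + 41 + 40 − 2·17 − 2·18 − 2·17 − 2·16 − 2·20 − 2·17 + 3·8 + 3·8 + 3·6 + 3·8 − 4·4 = 33%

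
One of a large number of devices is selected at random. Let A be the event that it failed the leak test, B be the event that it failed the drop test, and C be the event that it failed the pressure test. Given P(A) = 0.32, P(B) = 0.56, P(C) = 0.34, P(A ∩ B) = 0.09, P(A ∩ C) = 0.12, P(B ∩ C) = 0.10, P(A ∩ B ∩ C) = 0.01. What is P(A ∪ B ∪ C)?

0.92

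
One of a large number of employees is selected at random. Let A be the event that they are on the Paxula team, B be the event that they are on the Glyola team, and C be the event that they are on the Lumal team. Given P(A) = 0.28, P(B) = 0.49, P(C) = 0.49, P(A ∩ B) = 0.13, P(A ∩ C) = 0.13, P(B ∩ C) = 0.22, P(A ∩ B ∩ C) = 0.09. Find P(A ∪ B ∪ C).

P(A ∪ B ∪ C) = 0.28 + 0.49 + 0.49 − 0.13 − 0.13 − 0.22 + 0.09 = 0.87

0.87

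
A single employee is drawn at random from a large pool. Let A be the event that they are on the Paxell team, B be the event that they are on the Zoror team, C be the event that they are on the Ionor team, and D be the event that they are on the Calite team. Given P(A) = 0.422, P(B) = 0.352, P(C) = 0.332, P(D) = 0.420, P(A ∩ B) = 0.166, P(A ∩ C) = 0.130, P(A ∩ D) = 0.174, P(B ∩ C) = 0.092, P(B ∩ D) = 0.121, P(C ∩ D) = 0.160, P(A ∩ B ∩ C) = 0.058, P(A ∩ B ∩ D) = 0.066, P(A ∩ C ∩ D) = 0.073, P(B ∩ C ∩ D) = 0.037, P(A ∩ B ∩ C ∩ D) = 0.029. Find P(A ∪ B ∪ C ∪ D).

0.888

By inclusion-exclusion,
P(A ∪ B ∪ C ∪ D) = 0.422 + 0.352 + 0.332 + 0.420 − 0.166 − 0.130 − 0.174 − 0.092 − 0.121 − 0.160 + 0.058 + 0.066 + 0.073 + 0.037 − 0.029 = 0.888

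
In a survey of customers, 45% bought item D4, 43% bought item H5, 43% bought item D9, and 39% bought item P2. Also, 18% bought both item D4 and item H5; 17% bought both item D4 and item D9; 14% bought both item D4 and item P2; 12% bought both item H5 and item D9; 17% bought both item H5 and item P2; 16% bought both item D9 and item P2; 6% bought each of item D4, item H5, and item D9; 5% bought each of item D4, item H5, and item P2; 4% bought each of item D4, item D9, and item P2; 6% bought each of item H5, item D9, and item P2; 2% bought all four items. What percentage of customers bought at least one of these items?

95%

Inclusion–exclusion gives
P(union) = 45 + 43 + 43 + 39 − 18 − 17 − 14 − 12 − 17 − 16 + 6 + 5 + 4 + 6 − 2 = 95%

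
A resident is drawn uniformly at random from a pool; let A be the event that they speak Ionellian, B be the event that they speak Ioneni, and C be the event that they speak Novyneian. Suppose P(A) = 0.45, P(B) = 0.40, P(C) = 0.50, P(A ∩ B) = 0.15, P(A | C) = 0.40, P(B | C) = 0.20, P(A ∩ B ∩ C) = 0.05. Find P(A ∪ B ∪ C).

0.95

P(A ∩ C) = P(C)·P(A|C) = 0.50 × 0.40 = 0.20
P(B ∩ C) = P(C)·P(B|C) = 0.50 × 0.20 = 0.10
Inclusion–exclusion gives
P(A ∪ B ∪ C) = 0.45 + 0.40 + 0.50 − 0.15 − 0.20 − 0.10 + 0.05 = 0.95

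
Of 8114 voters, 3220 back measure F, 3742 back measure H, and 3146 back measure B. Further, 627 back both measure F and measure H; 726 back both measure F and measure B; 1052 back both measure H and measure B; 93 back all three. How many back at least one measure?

7796

Apply inclusion-exclusion:
|union| = 3220 + 3742 + 3146 − 627 − 726 − 1052 + 93 = 7796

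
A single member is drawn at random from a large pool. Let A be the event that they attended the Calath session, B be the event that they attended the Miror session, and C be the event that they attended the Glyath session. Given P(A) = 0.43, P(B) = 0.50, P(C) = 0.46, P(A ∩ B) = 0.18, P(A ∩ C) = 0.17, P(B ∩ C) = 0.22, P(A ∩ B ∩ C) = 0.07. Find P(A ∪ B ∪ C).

0.89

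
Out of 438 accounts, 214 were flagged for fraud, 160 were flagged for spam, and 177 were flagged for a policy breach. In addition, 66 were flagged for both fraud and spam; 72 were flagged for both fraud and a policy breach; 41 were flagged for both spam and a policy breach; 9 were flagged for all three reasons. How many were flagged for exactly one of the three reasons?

By inclusion–exclusion (exactly-one form):
|exactly one| = 214 + 160 + 177 − 2·66 − 2·72 − 2·41 + 3·9 = 220

220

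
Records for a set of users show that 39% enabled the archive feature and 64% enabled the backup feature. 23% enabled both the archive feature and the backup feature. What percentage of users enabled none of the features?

20%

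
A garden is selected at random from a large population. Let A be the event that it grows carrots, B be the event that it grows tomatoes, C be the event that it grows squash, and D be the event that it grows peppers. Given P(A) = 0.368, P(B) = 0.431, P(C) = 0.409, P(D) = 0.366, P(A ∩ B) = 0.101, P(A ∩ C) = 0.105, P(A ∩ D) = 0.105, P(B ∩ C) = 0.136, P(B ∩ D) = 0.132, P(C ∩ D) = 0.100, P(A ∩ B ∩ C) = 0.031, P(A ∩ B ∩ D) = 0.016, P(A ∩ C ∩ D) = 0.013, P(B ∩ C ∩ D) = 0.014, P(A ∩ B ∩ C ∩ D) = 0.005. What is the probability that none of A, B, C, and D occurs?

0.036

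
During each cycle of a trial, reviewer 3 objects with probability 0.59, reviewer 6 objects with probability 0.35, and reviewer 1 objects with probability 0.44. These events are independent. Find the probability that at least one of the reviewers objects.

0.85076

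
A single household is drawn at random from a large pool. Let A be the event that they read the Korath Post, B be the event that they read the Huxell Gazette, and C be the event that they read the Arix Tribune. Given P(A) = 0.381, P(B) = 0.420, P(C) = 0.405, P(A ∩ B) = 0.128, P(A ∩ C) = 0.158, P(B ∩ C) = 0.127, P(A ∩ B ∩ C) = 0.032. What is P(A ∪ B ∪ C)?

P(A ∪ B ∪ C) = 0.381 + 0.420 + 0.405 − 0.128 − 0.158 − 0.127 + 0.032 = 0.825

0.825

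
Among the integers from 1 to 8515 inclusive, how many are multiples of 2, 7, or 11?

Inclusion–exclusion gives
floor(8515/2) + floor(8515/7) + floor(8515/11) − floor(8515/14) − floor(8515/22) − floor(8515/77) + floor(8515/154) = 4257 + 1216 + 774 − 608 − 387 − 110 + 55 = 5197

5197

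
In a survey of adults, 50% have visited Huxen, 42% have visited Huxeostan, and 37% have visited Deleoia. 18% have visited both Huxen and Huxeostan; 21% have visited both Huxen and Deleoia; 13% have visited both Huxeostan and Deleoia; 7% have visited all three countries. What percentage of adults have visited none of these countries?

Using inclusion–exclusion:
P(≥1) = 50 + 42 + 37 − 18 − 21 − 13 + 7 = 84%
P(none) = 100% − 84% = 16%

16%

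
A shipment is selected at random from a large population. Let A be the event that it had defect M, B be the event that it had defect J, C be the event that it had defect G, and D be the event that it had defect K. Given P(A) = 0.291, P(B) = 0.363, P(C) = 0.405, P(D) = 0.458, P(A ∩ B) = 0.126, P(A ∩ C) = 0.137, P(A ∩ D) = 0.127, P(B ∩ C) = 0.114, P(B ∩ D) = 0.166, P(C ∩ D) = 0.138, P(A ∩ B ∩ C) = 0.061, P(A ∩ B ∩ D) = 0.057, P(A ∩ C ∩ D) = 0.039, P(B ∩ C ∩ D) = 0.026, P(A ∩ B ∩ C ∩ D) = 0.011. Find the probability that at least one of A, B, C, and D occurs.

0.881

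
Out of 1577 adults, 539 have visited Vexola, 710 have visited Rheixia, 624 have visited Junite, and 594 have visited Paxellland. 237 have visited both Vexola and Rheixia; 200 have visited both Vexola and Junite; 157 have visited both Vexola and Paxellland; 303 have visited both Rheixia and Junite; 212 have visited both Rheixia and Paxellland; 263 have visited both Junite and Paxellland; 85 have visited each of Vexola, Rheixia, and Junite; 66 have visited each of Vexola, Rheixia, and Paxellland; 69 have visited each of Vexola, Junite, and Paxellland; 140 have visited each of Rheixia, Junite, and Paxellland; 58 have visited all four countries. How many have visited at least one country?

1397

Apply inclusion-exclusion:
N(≥1) = 539 + 710 + 624 + 594 − 237 − 200 − 157 − 303 − 212 − 263 + 85 + 66 + 69 + 140 − 58 = 1397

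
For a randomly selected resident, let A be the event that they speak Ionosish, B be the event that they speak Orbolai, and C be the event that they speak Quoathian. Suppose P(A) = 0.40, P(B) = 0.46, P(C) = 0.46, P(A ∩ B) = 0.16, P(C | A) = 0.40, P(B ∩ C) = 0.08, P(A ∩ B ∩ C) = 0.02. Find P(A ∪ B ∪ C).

0.94

P(A ∩ C) = P(A)·P(C|A) = 0.40 × 0.40 = 0.16
Using inclusion–exclusion:
P(A ∪ B ∪ C) = 0.40 + 0.46 + 0.46 − 0.16 − 0.16 − 0.08 + 0.02 = 0.94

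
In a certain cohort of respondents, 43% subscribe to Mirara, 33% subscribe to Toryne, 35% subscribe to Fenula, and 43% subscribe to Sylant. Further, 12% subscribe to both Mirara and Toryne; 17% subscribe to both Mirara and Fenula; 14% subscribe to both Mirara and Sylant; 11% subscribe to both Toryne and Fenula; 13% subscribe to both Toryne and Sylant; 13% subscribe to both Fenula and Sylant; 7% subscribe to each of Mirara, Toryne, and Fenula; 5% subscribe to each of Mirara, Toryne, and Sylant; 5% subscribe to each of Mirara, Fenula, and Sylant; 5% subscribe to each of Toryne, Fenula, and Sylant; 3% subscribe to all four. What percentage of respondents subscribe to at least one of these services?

93%

By inclusion–exclusion:
P(union) = 43 + 33 + 35 + 43 − 12 − 17 − 14 − 11 − 13 − 13 + 7 + 5 + 5 + 5 − 3 = 93%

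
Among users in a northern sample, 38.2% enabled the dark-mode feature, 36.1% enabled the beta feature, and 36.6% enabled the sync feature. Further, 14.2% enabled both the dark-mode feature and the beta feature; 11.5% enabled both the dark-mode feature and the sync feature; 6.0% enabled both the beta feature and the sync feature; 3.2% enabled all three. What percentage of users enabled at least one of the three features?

82.4%

Using inclusion–exclusion:
P(union) = 38.2 + 36.1 + 36.6 − 14.2 − 11.5 − 6.0 + 3.2 = 82.4%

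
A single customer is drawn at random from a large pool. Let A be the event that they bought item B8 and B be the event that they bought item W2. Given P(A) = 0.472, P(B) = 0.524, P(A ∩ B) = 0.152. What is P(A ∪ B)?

0.844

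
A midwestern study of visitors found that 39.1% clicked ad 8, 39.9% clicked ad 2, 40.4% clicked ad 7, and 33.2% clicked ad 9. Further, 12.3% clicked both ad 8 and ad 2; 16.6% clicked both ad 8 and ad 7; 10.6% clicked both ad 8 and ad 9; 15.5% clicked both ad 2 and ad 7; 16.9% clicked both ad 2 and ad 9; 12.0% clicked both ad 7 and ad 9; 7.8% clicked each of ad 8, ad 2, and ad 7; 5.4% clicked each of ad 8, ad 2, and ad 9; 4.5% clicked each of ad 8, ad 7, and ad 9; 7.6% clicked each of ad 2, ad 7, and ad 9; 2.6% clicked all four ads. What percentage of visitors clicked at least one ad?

Inclusion–exclusion gives
P(≥1) = 39.1 + 39.9 + 40.4 + 33.2 − 12.3 − 16.6 − 10.6 − 15.5 − 16.9 − 12.0 + 7.8 + 5.4 + 4.5 + 7.6 − 2.6 = 91.4%

91.4%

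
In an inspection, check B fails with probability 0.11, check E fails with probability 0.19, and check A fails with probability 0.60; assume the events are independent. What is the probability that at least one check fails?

0.71164

P(none) = (1 − 0.11) × (1 − 0.19) × (1 − 0.60) = 0.89 × 0.81 × 0.40 = 0.28836
P(at least one) = 1 − 0.28836 = 0.71164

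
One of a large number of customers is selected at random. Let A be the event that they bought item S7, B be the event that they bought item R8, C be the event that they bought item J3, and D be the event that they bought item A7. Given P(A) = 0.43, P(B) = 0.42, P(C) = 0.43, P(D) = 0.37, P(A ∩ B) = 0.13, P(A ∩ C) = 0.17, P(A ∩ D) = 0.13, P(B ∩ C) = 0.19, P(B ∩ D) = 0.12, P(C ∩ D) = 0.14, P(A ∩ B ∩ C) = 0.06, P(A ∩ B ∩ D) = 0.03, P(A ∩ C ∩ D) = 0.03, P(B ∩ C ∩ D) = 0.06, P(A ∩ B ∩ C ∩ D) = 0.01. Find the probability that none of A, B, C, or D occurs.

0.06

Inclusion–exclusion gives
P(A ∪ B ∪ C ∪ D) = 0.43 + 0.42 + 0.43 + 0.37 − 0.13 − 0.17 − 0.13 − 0.19 − 0.12 − 0.14 + 0.06 + 0.03 + 0.03 + 0.06 − 0.01 = 0.94
P(none) = 1 − 0.94 = 0.06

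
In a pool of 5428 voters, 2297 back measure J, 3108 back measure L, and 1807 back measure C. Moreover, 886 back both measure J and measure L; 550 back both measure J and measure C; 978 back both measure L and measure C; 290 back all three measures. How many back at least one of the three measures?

5088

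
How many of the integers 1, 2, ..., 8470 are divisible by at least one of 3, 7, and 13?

Inclusion–exclusion gives
⌊8470/3⌋ + ⌊8470/7⌋ + ⌊8470/13⌋ − ⌊8470/21⌋ − ⌊8470/39⌋ − ⌊8470/91⌋ + ⌊8470/273⌋ = 2823 + 1210 + 651 − 403 − 217 − 93 + 31 = 4002

4002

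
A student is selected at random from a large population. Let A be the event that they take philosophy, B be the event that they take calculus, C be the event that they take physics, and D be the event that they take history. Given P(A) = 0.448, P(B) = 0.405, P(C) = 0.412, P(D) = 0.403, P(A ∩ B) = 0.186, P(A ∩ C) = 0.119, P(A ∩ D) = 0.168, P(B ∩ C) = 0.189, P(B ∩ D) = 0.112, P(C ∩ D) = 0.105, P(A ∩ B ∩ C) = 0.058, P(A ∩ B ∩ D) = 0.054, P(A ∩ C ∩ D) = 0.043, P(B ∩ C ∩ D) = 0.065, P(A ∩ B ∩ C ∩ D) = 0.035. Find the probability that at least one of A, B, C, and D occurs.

P(A ∪ B ∪ C ∪ D) = 0.448 + 0.405 + 0.412 + 0.403 − 0.186 − 0.119 − 0.168 − 0.189 − 0.112 − 0.105 + 0.058 + 0.054 + 0.043 + 0.065 − 0.035 = 0.974

0.974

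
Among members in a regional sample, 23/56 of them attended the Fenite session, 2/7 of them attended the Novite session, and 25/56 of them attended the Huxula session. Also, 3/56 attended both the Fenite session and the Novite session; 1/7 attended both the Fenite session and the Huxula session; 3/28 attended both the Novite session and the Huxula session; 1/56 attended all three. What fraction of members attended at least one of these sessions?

6/7

P(union) = 23/56 + 2/7 + 25/56 − 3/56 − 1/7 − 3/28 + 1/56 = 6/7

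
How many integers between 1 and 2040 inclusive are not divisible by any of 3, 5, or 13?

1005

Using inclusion–exclusion:
floor(2040/3) + floor(2040/5) + floor(2040/13) − floor(2040/15) − floor(2040/39) − floor(2040/65) + floor(2040/195) = 680 + 408 + 156 − 136 − 52 − 31 + 10 = 1035
2040 − 1035 = 1005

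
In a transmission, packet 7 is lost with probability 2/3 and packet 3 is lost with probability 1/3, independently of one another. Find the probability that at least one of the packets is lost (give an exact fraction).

7/9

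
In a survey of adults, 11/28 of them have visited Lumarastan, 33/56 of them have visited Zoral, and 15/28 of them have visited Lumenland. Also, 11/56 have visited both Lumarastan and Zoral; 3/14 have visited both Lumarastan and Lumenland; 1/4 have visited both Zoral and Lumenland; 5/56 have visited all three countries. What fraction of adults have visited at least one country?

By inclusion–exclusion:
P(at least one) = 11/28 + 33/56 + 15/28 − 11/56 − 3/14 − 1/4 + 5/56 = 53/56

53/56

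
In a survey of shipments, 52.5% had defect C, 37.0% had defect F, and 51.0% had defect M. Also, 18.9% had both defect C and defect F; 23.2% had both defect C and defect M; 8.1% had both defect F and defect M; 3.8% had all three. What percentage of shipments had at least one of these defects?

94.1%

P(at least one) = 52.5 + 37.0 + 51.0 − 18.9 − 23.2 − 8.1 + 3.8 = 94.1%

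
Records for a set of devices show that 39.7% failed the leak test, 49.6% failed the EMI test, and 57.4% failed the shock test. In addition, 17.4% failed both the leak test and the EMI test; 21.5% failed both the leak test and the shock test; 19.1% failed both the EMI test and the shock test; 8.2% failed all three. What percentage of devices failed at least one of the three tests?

By inclusion–exclusion:
P(union) = 39.7 + 49.6 + 57.4 − 17.4 − 21.5 − 19.1 + 8.2 = 96.9%

96.9%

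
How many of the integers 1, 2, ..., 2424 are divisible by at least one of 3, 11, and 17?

By inclusion–exclusion:
808 + 220 + 142 − 73 − 47 − 12 + 4 = 1042

1042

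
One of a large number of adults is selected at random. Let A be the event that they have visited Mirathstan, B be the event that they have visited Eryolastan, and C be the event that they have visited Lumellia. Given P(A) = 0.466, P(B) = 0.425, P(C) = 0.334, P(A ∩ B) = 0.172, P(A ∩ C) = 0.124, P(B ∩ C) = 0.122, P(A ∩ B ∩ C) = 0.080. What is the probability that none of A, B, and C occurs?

Using inclusion–exclusion:
P(A ∪ B ∪ C) = 0.466 + 0.425 + 0.334 − 0.172 − 0.124 − 0.122 + 0.080 = 0.887
P(none) = 1 − 0.887 = 0.113

0.113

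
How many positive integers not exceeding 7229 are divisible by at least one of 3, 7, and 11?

3473

By inclusion-exclusion,
⌊7229/3⌋ + ⌊7229/7⌋ + ⌊7229/11⌋ − ⌊7229/21⌋ − ⌊7229/33⌋ − ⌊7229/77⌋ + ⌊7229/231⌋ = 2409 + 1032 + 657 − 344 − 219 − 93 + 31 = 3473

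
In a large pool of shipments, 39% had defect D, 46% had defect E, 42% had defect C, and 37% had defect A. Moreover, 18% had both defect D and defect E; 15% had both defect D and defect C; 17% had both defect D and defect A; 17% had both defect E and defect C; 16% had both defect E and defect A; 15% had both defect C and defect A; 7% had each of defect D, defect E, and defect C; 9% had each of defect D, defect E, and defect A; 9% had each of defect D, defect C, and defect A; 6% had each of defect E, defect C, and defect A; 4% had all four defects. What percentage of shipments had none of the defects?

7%

Using inclusion–exclusion:
P(union) = 39 + 46 + 42 + 37 − 18 − 15 − 17 − 17 − 16 − 15 + 7 + 9 + 9 + 6 − 4 = 93%
P(none) = 100% − 93% = 7%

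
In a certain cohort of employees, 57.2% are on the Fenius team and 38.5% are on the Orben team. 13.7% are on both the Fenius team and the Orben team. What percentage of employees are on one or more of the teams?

82.0%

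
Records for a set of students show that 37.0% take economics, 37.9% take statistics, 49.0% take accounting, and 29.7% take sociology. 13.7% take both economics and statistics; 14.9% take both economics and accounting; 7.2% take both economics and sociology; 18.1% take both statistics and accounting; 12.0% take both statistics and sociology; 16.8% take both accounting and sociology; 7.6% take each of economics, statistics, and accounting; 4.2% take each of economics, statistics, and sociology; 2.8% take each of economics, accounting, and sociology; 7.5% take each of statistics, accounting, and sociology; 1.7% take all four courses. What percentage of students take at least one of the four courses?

Using inclusion–exclusion:
P(union) = 37.0 + 37.9 + 49.0 + 29.7 − 13.7 − 14.9 − 7.2 − 18.1 − 12.0 − 16.8 + 7.6 + 4.2 + 2.8 + 7.5 − 1.7 = 91.3%

91.3%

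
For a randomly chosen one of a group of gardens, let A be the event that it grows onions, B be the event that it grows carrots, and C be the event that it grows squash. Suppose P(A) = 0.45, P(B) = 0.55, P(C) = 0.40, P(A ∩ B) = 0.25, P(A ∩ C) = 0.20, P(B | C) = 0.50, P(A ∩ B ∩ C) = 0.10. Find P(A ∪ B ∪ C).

P(B ∩ C) = P(C)·P(B|C) = 0.40 × 0.50 = 0.20
Apply inclusion-exclusion:
P(A ∪ B ∪ C) = 0.45 + 0.55 + 0.40 − 0.25 − 0.20 − 0.20 + 0.10 = 0.85

0.85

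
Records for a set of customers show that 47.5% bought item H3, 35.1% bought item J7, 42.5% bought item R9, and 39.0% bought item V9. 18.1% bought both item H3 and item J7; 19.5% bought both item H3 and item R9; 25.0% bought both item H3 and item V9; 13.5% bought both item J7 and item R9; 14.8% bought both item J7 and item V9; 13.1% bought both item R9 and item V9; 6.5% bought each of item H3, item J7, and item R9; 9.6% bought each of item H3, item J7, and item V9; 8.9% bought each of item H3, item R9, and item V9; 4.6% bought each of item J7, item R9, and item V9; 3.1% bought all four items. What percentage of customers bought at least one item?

P(≥1) = 47.5 + 35.1 + 42.5 + 39.0 − 18.1 − 19.5 − 25.0 − 13.5 − 14.8 − 13.1 + 6.5 + 9.6 + 8.9 + 4.6 − 3.1 = 86.6%

86.6%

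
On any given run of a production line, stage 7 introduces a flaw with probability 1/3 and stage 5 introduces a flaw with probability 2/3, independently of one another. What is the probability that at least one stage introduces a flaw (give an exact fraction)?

7/9

Since the events are independent, P(none) is the product of the individual non-occurrence probabilities.
P(none) = (1 − 1/3) × (1 − 2/3) = 2/3 × 1/3 = 2/9
P(at least one) = 1 − 2/9 = 7/9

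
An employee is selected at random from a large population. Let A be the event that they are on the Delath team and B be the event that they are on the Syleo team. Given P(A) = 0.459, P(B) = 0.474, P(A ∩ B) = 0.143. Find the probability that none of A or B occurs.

0.210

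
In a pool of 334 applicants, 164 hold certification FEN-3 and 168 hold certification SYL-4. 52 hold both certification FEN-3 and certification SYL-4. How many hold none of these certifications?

54

By inclusion-exclusion,
|union| = 164 + 168 − 52 = 280
None: 334 − 280 = 54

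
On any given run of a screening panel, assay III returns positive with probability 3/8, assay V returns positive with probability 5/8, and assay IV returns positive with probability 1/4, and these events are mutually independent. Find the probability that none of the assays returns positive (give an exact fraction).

P(none) = (1 − 3/8) × (1 − 5/8) × (1 − 1/4) = 5/8 × 3/8 × 3/4 = 45/256

45/256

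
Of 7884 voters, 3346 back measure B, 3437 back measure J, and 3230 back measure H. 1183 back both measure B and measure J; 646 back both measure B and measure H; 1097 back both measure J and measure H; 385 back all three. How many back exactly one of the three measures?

5316

|exactly one| = 3346 + 3437 + 3230 − 2·1183 − 2·646 − 2·1097 + 3·385 = 5316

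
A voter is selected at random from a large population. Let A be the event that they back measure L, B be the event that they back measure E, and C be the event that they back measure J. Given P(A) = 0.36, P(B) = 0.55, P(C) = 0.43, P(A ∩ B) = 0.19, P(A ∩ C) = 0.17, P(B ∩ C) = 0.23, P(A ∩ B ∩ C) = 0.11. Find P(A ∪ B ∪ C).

0.86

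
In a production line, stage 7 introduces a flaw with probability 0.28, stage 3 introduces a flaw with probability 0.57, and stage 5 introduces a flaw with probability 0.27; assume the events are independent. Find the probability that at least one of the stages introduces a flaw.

0.773992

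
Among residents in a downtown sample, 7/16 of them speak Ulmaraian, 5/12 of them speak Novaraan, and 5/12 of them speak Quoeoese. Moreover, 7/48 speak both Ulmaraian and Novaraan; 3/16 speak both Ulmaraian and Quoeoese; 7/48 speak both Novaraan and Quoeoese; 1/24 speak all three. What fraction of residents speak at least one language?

P(union) = 7/16 + 5/12 + 5/12 − 7/48 − 3/16 − 7/48 + 1/24 = 5/6

5/6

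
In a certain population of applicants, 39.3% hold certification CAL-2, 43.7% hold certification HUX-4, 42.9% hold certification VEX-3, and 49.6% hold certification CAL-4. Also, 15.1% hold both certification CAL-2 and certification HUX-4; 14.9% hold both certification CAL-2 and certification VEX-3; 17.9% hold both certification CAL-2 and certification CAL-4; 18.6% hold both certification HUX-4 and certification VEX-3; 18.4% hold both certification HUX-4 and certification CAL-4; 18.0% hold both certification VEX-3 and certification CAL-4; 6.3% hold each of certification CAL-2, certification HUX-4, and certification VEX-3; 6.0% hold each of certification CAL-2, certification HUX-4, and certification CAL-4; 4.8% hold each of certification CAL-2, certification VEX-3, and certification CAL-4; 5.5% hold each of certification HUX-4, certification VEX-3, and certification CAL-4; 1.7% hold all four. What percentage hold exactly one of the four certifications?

30.7%

Using the inclusion–exclusion count for exactly one event:
P(exactly one) = 39.3 + 43.7 + 42.9 + 49.6 − 2·15.1 − 2·14.9 − 2·17.9 − 2·18.6 − 2·18.4 − 2·18.0 + 3·6.3 + 3·6.0 + 3·4.8 + 3·5.5 − 4·1.7 = 30.7%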